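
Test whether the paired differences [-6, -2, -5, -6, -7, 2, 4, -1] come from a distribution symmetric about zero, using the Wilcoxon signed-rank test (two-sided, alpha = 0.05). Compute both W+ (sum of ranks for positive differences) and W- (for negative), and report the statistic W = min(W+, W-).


Step 1: Drop any zero differences (none here) and take |d_i|.
|d| = [6, 2, 5, 6, 7, 2, 4, 1]
Step 2: Midrank |d_i| (ties get averaged ranks).
ranks: |6|->6.5, |2|->2.5, |5|->5, |6|->6.5, |7|->8, |2|->2.5, |4|->4, |1|->1
Step 3: Attach original signs; sum ranks with positive sign and with negative sign.
W+ = 2.5 + 4 = 6.5
W- = 6.5 + 2.5 + 5 + 6.5 + 8 + 1 = 29.5
(Check: W+ + W- = 36 should equal n(n+1)/2 = 36.)
Step 4: Test statistic W = min(W+, W-) = 6.5.
Step 5: Ties in |d|, so use the tie-corrected normal approximation.
        E[W] = n(n+1)/4 = 8*9/4 = 18.
        Tie groups: |d|=2 (t=2), |d|=6 (t=2); sum(t^3 - t) = 12.
        Var[W] = n(n+1)(2n+1)/24 - sum(t^3-t)/48 = 1224/24 - 12/48 = 50.75.
        z = (W - E[W]) / sqrt(Var[W]) = (6.5 - 18) / 7.1239 = -1.6143.
        Two-sided p = 2*Phi(z) = 0.106466.
Step 6: alpha = 0.05. fail to reject H0.

W+ = 6.5, W- = 29.5, W = min = 6.5, p = 0.106466, fail to reject H0.


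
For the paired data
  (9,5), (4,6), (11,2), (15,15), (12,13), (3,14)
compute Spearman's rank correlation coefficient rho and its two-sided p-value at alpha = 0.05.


Step 1: Rank x and y separately (midranks; no ties here).
rank(x): 9->3, 4->2, 11->4, 15->6, 12->5, 3->1
rank(y): 5->2, 6->3, 2->1, 15->6, 13->4, 14->5
Step 2: d_i = R_x(i) - R_y(i); compute d_i^2.
  (3-2)^2=1, (2-3)^2=1, (4-1)^2=9, (6-6)^2=0, (5-4)^2=1, (1-5)^2=16
sum(d^2) = 28.
Step 3: rho = 1 - 6*28 / (6*(6^2 - 1)) = 1 - 168/210 = 0.200000.
Step 4: Under H0, t = rho * sqrt((n-2)/(1-rho^2)) = 0.4082 ~ t(4).
Step 5: Two-sided p-value from the t-distribution with 4 df = 0.704000.
Step 6: alpha = 0.05. fail to reject H0.

rho = 0.2000, p = 0.704000, fail to reject H0 at alpha = 0.05.


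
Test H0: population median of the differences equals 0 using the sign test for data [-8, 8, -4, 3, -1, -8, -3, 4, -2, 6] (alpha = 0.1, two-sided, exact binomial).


Step 1: Discard zero differences. Original n = 10; n_eff = number of nonzero differences = 10.
Nonzero differences (with sign): -8, +8, -4, +3, -1, -8, -3, +4, -2, +6
Step 2: Count signs: positive = 4, negative = 6.
Step 3: Under H0: P(positive) = 0.5, so the number of positives S ~ Bin(10, 0.5).
Step 4: Two-sided exact p-value = sum of Bin(10,0.5) probabilities at or below the observed probability = 0.753906.
Step 5: alpha = 0.1. fail to reject H0.

n_eff = 10, pos = 4, neg = 6, p = 0.753906, fail to reject H0.


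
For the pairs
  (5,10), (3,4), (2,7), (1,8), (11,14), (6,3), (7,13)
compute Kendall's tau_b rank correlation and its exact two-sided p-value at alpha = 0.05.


Step 1: Enumerate the 21 unordered pairs (i,j) with i<j and classify each by sign(x_j-x_i) * sign(y_j-y_i).
  (1,2):dx=-2,dy=-6->C; (1,3):dx=-3,dy=-3->C; (1,4):dx=-4,dy=-2->C; (1,5):dx=+6,dy=+4->C
  (1,6):dx=+1,dy=-7->D; (1,7):dx=+2,dy=+3->C; (2,3):dx=-1,dy=+3->D; (2,4):dx=-2,dy=+4->D
  (2,5):dx=+8,dy=+10->C; (2,6):dx=+3,dy=-1->D; (2,7):dx=+4,dy=+9->C; (3,4):dx=-1,dy=+1->D
  (3,5):dx=+9,dy=+7->C; (3,6):dx=+4,dy=-4->D; (3,7):dx=+5,dy=+6->C; (4,5):dx=+10,dy=+6->C
  (4,6):dx=+5,dy=-5->D; (4,7):dx=+6,dy=+5->C; (5,6):dx=-5,dy=-11->C; (5,7):dx=-4,dy=-1->C
  (6,7):dx=+1,dy=+10->C
Step 2: C = 14, D = 7, total pairs = 21.
Step 3: tau = (C - D)/(n(n-1)/2) = (14 - 7)/21 = 0.333333.
Step 4: Exact two-sided p-value (enumerate n! = 5040 permutations of y under H0): p = 0.381349.
Step 5: alpha = 0.05. fail to reject H0.

tau_b = 0.3333 (C=14, D=7), p = 0.381349, fail to reject H0.


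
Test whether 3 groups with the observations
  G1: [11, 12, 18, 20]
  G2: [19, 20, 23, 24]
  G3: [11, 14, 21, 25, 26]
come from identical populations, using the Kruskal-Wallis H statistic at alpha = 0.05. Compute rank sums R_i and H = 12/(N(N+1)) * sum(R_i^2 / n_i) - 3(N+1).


Step 1: Combine all N = 13 observations and assign midranks.
sorted (value, group, rank): (11,G1,1.5), (11,G3,1.5), (12,G1,3), (14,G3,4), (18,G1,5), (19,G2,6), (20,G1,7.5), (20,G2,7.5), (21,G3,9), (23,G2,10), (24,G2,11), (25,G3,12), (26,G3,13)
Step 2: Sum ranks within each group.
R_1 = 17 (n_1 = 4)
R_2 = 34.5 (n_2 = 4)
R_3 = 39.5 (n_3 = 5)
Step 3: H = 12/(N(N+1)) * sum(R_i^2/n_i) - 3(N+1)
     = 12/(13*14) * (17^2/4 + 34.5^2/4 + 39.5^2/5) - 3*14
     = 0.065934 * 681.862 - 42
     = 2.957967.
Step 4: Ties present; correction factor C = 1 - 12/(13^3 - 13) = 0.994505. Corrected H = 2.957967 / 0.994505 = 2.974309.
Step 5: Under H0, H ~ chi^2(2); p-value = 0.226015.
Step 6: alpha = 0.05. fail to reject H0.

H = 2.9743, df = 2, p = 0.226015, fail to reject H0.


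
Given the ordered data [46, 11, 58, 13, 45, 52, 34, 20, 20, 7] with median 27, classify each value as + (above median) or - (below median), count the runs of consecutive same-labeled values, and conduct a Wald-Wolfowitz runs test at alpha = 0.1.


Step 1: Compute median = 27; label A = above, B = below.
Labels in order: ABABAAABBB  (n_A = 5, n_B = 5)
Step 2: Count runs R = 6.
Step 3: Under H0 (random ordering), E[R] = 2*n_A*n_B/(n_A+n_B) + 1 = 2*5*5/10 + 1 = 6.0000.
        Var[R] = 2*n_A*n_B*(2*n_A*n_B - n_A - n_B) / ((n_A+n_B)^2 * (n_A+n_B-1)) = 2000/900 = 2.2222.
        SD[R] = 1.4907.
Step 4: R = E[R], so z = 0 with no continuity correction.
Step 5: Two-sided p-value via normal approximation = 2*(1 - Phi(|z|)) = 1.000000.
Step 6: alpha = 0.1. fail to reject H0.

R = 6, z = 0.0000, p = 1.000000, fail to reject H0.


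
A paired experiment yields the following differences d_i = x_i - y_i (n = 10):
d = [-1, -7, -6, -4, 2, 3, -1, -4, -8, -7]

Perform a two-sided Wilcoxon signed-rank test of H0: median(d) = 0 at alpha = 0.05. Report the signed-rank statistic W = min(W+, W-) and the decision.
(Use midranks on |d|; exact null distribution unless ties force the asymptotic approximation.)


Step 1: Drop any zero differences (none here) and take |d_i|.
|d| = [1, 7, 6, 4, 2, 3, 1, 4, 8, 7]
Step 2: Midrank |d_i| (ties get averaged ranks).
ranks: |1|->1.5, |7|->8.5, |6|->7, |4|->5.5, |2|->3, |3|->4, |1|->1.5, |4|->5.5, |8|->10, |7|->8.5
Step 3: Attach original signs; sum ranks with positive sign and with negative sign.
W+ = 3 + 4 = 7
W- = 1.5 + 8.5 + 7 + 5.5 + 1.5 + 5.5 + 10 + 8.5 = 48
(Check: W+ + W- = 55 should equal n(n+1)/2 = 55.)
Step 4: Test statistic W = min(W+, W-) = 7.
Step 5: Ties in |d|, so use the tie-corrected normal approximation.
        E[W] = n(n+1)/4 = 10*11/4 = 27.5.
        Tie groups: |d|=1 (t=2), |d|=4 (t=2), |d|=7 (t=2); sum(t^3 - t) = 18.
        Var[W] = n(n+1)(2n+1)/24 - sum(t^3-t)/48 = 2310/24 - 18/48 = 95.875.
        z = (W - E[W]) / sqrt(Var[W]) = (7 - 27.5) / 9.7916 = -2.0936.
        Two-sided p = 2*Phi(z) = 0.036292.
Step 6: alpha = 0.05. reject H0.

W+ = 7, W- = 48, W = min = 7, p = 0.036292, reject H0.


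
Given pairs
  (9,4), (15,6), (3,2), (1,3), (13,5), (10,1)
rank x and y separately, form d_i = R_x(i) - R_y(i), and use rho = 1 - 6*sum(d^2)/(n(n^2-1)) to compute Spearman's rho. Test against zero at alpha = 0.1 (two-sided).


Step 1: Rank x and y separately (midranks; no ties here).
rank(x): 9->3, 15->6, 3->2, 1->1, 13->5, 10->4
rank(y): 4->4, 6->6, 2->2, 3->3, 5->5, 1->1
Step 2: d_i = R_x(i) - R_y(i); compute d_i^2.
  (3-4)^2=1, (6-6)^2=0, (2-2)^2=0, (1-3)^2=4, (5-5)^2=0, (4-1)^2=9
sum(d^2) = 14.
Step 3: rho = 1 - 6*14 / (6*(6^2 - 1)) = 1 - 84/210 = 0.600000.
Step 4: Under H0, t = rho * sqrt((n-2)/(1-rho^2)) = 1.5000 ~ t(4).
Step 5: Two-sided p-value from the t-distribution with 4 df = 0.208000.
Step 6: alpha = 0.1. fail to reject H0.

rho = 0.6000, p = 0.208000, fail to reject H0 at alpha = 0.1.


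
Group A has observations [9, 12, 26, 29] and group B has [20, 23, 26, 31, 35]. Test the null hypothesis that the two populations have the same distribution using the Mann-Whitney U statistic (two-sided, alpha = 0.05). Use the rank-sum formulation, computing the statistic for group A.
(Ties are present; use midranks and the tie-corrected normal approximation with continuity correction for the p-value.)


Step 1: Combine and sort all 9 observations; assign midranks.
sorted (value, group): (9,X), (12,X), (20,Y), (23,Y), (26,X), (26,Y), (29,X), (31,Y), (35,Y)
ranks: 9->1, 12->2, 20->3, 23->4, 26->5.5, 26->5.5, 29->7, 31->8, 35->9
Step 2: Rank sum for X: R1 = 1 + 2 + 5.5 + 7 = 15.5.
Step 3: U_X = R1 - n1(n1+1)/2 = 15.5 - 4*5/2 = 15.5 - 10 = 5.5.
       U_Y = n1*n2 - U_X = 20 - 5.5 = 14.5.
Step 4: Ties are present, so use the tie-corrected normal approximation (with continuity correction) for the p-value.
Step 5: p-value = 0.325163; compare to alpha = 0.05. fail to reject H0.

U_X = 5.5, p = 0.325163, fail to reject H0 at alpha = 0.05.


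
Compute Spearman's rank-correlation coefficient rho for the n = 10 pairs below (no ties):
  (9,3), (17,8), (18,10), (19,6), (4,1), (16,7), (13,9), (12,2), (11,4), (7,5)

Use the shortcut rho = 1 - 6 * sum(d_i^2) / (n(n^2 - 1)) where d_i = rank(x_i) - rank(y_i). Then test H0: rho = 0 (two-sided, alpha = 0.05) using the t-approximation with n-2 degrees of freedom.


Step 1: Rank x and y separately (midranks; no ties here).
rank(x): 9->3, 17->8, 18->9, 19->10, 4->1, 16->7, 13->6, 12->5, 11->4, 7->2
rank(y): 3->3, 8->8, 10->10, 6->6, 1->1, 7->7, 9->9, 2->2, 4->4, 5->5
Step 2: d_i = R_x(i) - R_y(i); compute d_i^2.
  (3-3)^2=0, (8-8)^2=0, (9-10)^2=1, (10-6)^2=16, (1-1)^2=0, (7-7)^2=0, (6-9)^2=9, (5-2)^2=9, (4-4)^2=0, (2-5)^2=9
sum(d^2) = 44.
Step 3: rho = 1 - 6*44 / (10*(10^2 - 1)) = 1 - 264/990 = 0.733333.
Step 4: Under H0, t = rho * sqrt((n-2)/(1-rho^2)) = 3.0509 ~ t(8).
Step 5: Two-sided p-value from the t-distribution with 8 df = 0.015801.
Step 6: alpha = 0.05. reject H0.

rho = 0.7333, p = 0.015801, reject H0 at alpha = 0.05.


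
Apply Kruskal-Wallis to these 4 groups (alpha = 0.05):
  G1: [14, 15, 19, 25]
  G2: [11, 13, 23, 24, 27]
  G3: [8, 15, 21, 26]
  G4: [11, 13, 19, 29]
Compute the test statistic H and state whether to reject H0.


Step 1: Combine all N = 17 observations and assign midranks.
sorted (value, group, rank): (8,G3,1), (11,G2,2.5), (11,G4,2.5), (13,G2,4.5), (13,G4,4.5), (14,G1,6), (15,G1,7.5), (15,G3,7.5), (19,G1,9.5), (19,G4,9.5), (21,G3,11), (23,G2,12), (24,G2,13), (25,G1,14), (26,G3,15), (27,G2,16), (29,G4,17)
Step 2: Sum ranks within each group.
R_1 = 37 (n_1 = 4)
R_2 = 48 (n_2 = 5)
R_3 = 34.5 (n_3 = 4)
R_4 = 33.5 (n_4 = 4)
Step 3: H = 12/(N(N+1)) * sum(R_i^2/n_i) - 3(N+1)
     = 12/(17*18) * (37^2/4 + 48^2/5 + 34.5^2/4 + 33.5^2/4) - 3*18
     = 0.039216 * 1381.17 - 54
     = 0.163725.
Step 4: Ties present; correction factor C = 1 - 24/(17^3 - 17) = 0.995098. Corrected H = 0.163725 / 0.995098 = 0.164532.
Step 5: Under H0, H ~ chi^2(3); p-value = 0.983101.
Step 6: alpha = 0.05. fail to reject H0.

H = 0.1645, df = 3, p = 0.983101, fail to reject H0.


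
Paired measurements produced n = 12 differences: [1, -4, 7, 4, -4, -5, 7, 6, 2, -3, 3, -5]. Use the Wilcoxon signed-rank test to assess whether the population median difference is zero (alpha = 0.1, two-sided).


Step 1: Drop any zero differences (none here) and take |d_i|.
|d| = [1, 4, 7, 4, 4, 5, 7, 6, 2, 3, 3, 5]
Step 2: Midrank |d_i| (ties get averaged ranks).
ranks: |1|->1, |4|->6, |7|->11.5, |4|->6, |4|->6, |5|->8.5, |7|->11.5, |6|->10, |2|->2, |3|->3.5, |3|->3.5, |5|->8.5
Step 3: Attach original signs; sum ranks with positive sign and with negative sign.
W+ = 1 + 11.5 + 6 + 11.5 + 10 + 2 + 3.5 = 45.5
W- = 6 + 6 + 8.5 + 3.5 + 8.5 = 32.5
(Check: W+ + W- = 78 should equal n(n+1)/2 = 78.)
Step 4: Test statistic W = min(W+, W-) = 32.5.
Step 5: Ties in |d|, so use the tie-corrected normal approximation.
        E[W] = n(n+1)/4 = 12*13/4 = 39.
        Tie groups: |d|=3 (t=2), |d|=4 (t=3), |d|=5 (t=2), |d|=7 (t=2); sum(t^3 - t) = 42.
        Var[W] = n(n+1)(2n+1)/24 - sum(t^3-t)/48 = 3900/24 - 42/48 = 161.625.
        z = (W - E[W]) / sqrt(Var[W]) = (32.5 - 39) / 12.7132 = -0.5113.
        Two-sided p = 2*Phi(z) = 0.609155.
Step 6: alpha = 0.1. fail to reject H0.

W+ = 45.5, W- = 32.5, W = min = 32.5, p = 0.609155, fail to reject H0.


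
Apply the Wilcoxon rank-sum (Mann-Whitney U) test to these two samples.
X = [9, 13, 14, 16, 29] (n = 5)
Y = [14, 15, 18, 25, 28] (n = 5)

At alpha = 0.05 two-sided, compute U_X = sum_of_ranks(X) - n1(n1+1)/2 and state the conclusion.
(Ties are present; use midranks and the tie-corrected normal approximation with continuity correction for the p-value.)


Step 1: Combine and sort all 10 observations; assign midranks.
sorted (value, group): (9,X), (13,X), (14,X), (14,Y), (15,Y), (16,X), (18,Y), (25,Y), (28,Y), (29,X)
ranks: 9->1, 13->2, 14->3.5, 14->3.5, 15->5, 16->6, 18->7, 25->8, 28->9, 29->10
Step 2: Rank sum for X: R1 = 1 + 2 + 3.5 + 6 + 10 = 22.5.
Step 3: U_X = R1 - n1(n1+1)/2 = 22.5 - 5*6/2 = 22.5 - 15 = 7.5.
       U_Y = n1*n2 - U_X = 25 - 7.5 = 17.5.
Step 4: Ties are present, so use the tie-corrected normal approximation (with continuity correction) for the p-value.
Step 5: p-value = 0.345742; compare to alpha = 0.05. fail to reject H0.

U_X = 7.5, p = 0.345742, fail to reject H0 at alpha = 0.05.


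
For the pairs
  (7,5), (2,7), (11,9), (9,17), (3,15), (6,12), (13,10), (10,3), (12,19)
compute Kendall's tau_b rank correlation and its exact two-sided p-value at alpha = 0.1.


Step 1: Enumerate the 36 unordered pairs (i,j) with i<j and classify each by sign(x_j-x_i) * sign(y_j-y_i).
  (1,2):dx=-5,dy=+2->D; (1,3):dx=+4,dy=+4->C; (1,4):dx=+2,dy=+12->C; (1,5):dx=-4,dy=+10->D
  (1,6):dx=-1,dy=+7->D; (1,7):dx=+6,dy=+5->C; (1,8):dx=+3,dy=-2->D; (1,9):dx=+5,dy=+14->C
  (2,3):dx=+9,dy=+2->C; (2,4):dx=+7,dy=+10->C; (2,5):dx=+1,dy=+8->C; (2,6):dx=+4,dy=+5->C
  (2,7):dx=+11,dy=+3->C; (2,8):dx=+8,dy=-4->D; (2,9):dx=+10,dy=+12->C; (3,4):dx=-2,dy=+8->D
  (3,5):dx=-8,dy=+6->D; (3,6):dx=-5,dy=+3->D; (3,7):dx=+2,dy=+1->C; (3,8):dx=-1,dy=-6->C
  (3,9):dx=+1,dy=+10->C; (4,5):dx=-6,dy=-2->C; (4,6):dx=-3,dy=-5->C; (4,7):dx=+4,dy=-7->D
  (4,8):dx=+1,dy=-14->D; (4,9):dx=+3,dy=+2->C; (5,6):dx=+3,dy=-3->D; (5,7):dx=+10,dy=-5->D
  (5,8):dx=+7,dy=-12->D; (5,9):dx=+9,dy=+4->C; (6,7):dx=+7,dy=-2->D; (6,8):dx=+4,dy=-9->D
  (6,9):dx=+6,dy=+7->C; (7,8):dx=-3,dy=-7->C; (7,9):dx=-1,dy=+9->D; (8,9):dx=+2,dy=+16->C
Step 2: C = 20, D = 16, total pairs = 36.
Step 3: tau = (C - D)/(n(n-1)/2) = (20 - 16)/36 = 0.111111.
Step 4: Exact two-sided p-value (enumerate n! = 362880 permutations of y under H0): p = 0.761414.
Step 5: alpha = 0.1. fail to reject H0.

tau_b = 0.1111 (C=20, D=16), p = 0.761414, fail to reject H0.


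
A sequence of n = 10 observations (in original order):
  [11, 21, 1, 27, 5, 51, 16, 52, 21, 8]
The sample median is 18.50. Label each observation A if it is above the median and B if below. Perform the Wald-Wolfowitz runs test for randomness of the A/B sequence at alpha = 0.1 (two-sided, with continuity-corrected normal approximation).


Step 1: Compute median = 18.50; label A = above, B = below.
Labels in order: BABABABAAB  (n_A = 5, n_B = 5)
Step 2: Count runs R = 9.
Step 3: Under H0 (random ordering), E[R] = 2*n_A*n_B/(n_A+n_B) + 1 = 2*5*5/10 + 1 = 6.0000.
        Var[R] = 2*n_A*n_B*(2*n_A*n_B - n_A - n_B) / ((n_A+n_B)^2 * (n_A+n_B-1)) = 2000/900 = 2.2222.
        SD[R] = 1.4907.
Step 4: Continuity-corrected z = (R - 0.5 - E[R]) / SD[R] = (9 - 0.5 - 6.0000) / 1.4907 = 1.6771.
Step 5: Two-sided p-value via normal approximation = 2*(1 - Phi(|z|)) = 0.093533.
Step 6: alpha = 0.1. reject H0.

R = 9, z = 1.6771, p = 0.093533, reject H0.


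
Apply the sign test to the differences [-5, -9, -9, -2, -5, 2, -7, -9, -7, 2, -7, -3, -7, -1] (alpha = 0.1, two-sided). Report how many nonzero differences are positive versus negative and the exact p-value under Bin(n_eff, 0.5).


Step 1: Discard zero differences. Original n = 14; n_eff = number of nonzero differences = 14.
Nonzero differences (with sign): -5, -9, -9, -2, -5, +2, -7, -9, -7, +2, -7, -3, -7, -1
Step 2: Count signs: positive = 2, negative = 12.
Step 3: Under H0: P(positive) = 0.5, so the number of positives S ~ Bin(14, 0.5).
Step 4: Two-sided exact p-value = sum of Bin(14,0.5) probabilities at or below the observed probability = 0.012939.
Step 5: alpha = 0.1. reject H0.

n_eff = 14, pos = 2, neg = 12, p = 0.012939, reject H0.


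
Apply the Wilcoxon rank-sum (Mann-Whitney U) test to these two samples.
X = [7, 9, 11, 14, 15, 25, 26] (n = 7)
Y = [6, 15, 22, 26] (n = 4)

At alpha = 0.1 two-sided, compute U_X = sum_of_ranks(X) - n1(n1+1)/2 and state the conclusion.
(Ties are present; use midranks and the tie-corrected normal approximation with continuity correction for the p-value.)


Step 1: Combine and sort all 11 observations; assign midranks.
sorted (value, group): (6,Y), (7,X), (9,X), (11,X), (14,X), (15,X), (15,Y), (22,Y), (25,X), (26,X), (26,Y)
ranks: 6->1, 7->2, 9->3, 11->4, 14->5, 15->6.5, 15->6.5, 22->8, 25->9, 26->10.5, 26->10.5
Step 2: Rank sum for X: R1 = 2 + 3 + 4 + 5 + 6.5 + 9 + 10.5 = 40.
Step 3: U_X = R1 - n1(n1+1)/2 = 40 - 7*8/2 = 40 - 28 = 12.
       U_Y = n1*n2 - U_X = 28 - 12 = 16.
Step 4: Ties are present, so use the tie-corrected normal approximation (with continuity correction) for the p-value.
Step 5: p-value = 0.775820; compare to alpha = 0.1. fail to reject H0.

U_X = 12, p = 0.775820, fail to reject H0 at alpha = 0.1.


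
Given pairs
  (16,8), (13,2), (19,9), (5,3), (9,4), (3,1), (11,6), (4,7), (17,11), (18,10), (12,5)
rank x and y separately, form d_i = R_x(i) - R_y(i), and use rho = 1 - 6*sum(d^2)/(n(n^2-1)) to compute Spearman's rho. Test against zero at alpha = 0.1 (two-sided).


Step 1: Rank x and y separately (midranks; no ties here).
rank(x): 16->8, 13->7, 19->11, 5->3, 9->4, 3->1, 11->5, 4->2, 17->9, 18->10, 12->6
rank(y): 8->8, 2->2, 9->9, 3->3, 4->4, 1->1, 6->6, 7->7, 11->11, 10->10, 5->5
Step 2: d_i = R_x(i) - R_y(i); compute d_i^2.
  (8-8)^2=0, (7-2)^2=25, (11-9)^2=4, (3-3)^2=0, (4-4)^2=0, (1-1)^2=0, (5-6)^2=1, (2-7)^2=25, (9-11)^2=4, (10-10)^2=0, (6-5)^2=1
sum(d^2) = 60.
Step 3: rho = 1 - 6*60 / (11*(11^2 - 1)) = 1 - 360/1320 = 0.727273.
Step 4: Under H0, t = rho * sqrt((n-2)/(1-rho^2)) = 3.1789 ~ t(9).
Step 5: Two-sided p-value from the t-distribution with 9 df = 0.011205.
Step 6: alpha = 0.1. reject H0.

rho = 0.7273, p = 0.011205, reject H0 at alpha = 0.1.


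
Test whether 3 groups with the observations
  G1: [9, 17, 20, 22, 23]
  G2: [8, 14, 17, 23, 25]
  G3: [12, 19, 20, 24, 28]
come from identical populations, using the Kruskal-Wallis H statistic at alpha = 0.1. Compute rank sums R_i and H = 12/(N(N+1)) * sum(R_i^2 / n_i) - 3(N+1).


Step 1: Combine all N = 15 observations and assign midranks.
sorted (value, group, rank): (8,G2,1), (9,G1,2), (12,G3,3), (14,G2,4), (17,G1,5.5), (17,G2,5.5), (19,G3,7), (20,G1,8.5), (20,G3,8.5), (22,G1,10), (23,G1,11.5), (23,G2,11.5), (24,G3,13), (25,G2,14), (28,G3,15)
Step 2: Sum ranks within each group.
R_1 = 37.5 (n_1 = 5)
R_2 = 36 (n_2 = 5)
R_3 = 46.5 (n_3 = 5)
Step 3: H = 12/(N(N+1)) * sum(R_i^2/n_i) - 3(N+1)
     = 12/(15*16) * (37.5^2/5 + 36^2/5 + 46.5^2/5) - 3*16
     = 0.050000 * 972.9 - 48
     = 0.645000.
Step 4: Ties present; correction factor C = 1 - 18/(15^3 - 15) = 0.994643. Corrected H = 0.645000 / 0.994643 = 0.648474.
Step 5: Under H0, H ~ chi^2(2); p-value = 0.723079.
Step 6: alpha = 0.1. fail to reject H0.

H = 0.6485, df = 2, p = 0.723079, fail to reject H0.


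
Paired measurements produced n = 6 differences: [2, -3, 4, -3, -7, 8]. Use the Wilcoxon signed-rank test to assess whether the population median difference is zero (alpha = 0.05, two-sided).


Step 1: Drop any zero differences (none here) and take |d_i|.
|d| = [2, 3, 4, 3, 7, 8]
Step 2: Midrank |d_i| (ties get averaged ranks).
ranks: |2|->1, |3|->2.5, |4|->4, |3|->2.5, |7|->5, |8|->6
Step 3: Attach original signs; sum ranks with positive sign and with negative sign.
W+ = 1 + 4 + 6 = 11
W- = 2.5 + 2.5 + 5 = 10
(Check: W+ + W- = 21 should equal n(n+1)/2 = 21.)
Step 4: Test statistic W = min(W+, W-) = 10.
Step 5: Ties in |d|, so use the tie-corrected normal approximation.
        E[W] = n(n+1)/4 = 6*7/4 = 10.5.
        Tie groups: |d|=3 (t=2); sum(t^3 - t) = 6.
        Var[W] = n(n+1)(2n+1)/24 - sum(t^3-t)/48 = 546/24 - 6/48 = 22.625.
        z = (W - E[W]) / sqrt(Var[W]) = (10 - 10.5) / 4.7566 = -0.1051.
        Two-sided p = 2*Phi(z) = 0.916282.
Step 6: alpha = 0.05. fail to reject H0.

W+ = 11, W- = 10, W = min = 10, p = 0.916282, fail to reject H0.


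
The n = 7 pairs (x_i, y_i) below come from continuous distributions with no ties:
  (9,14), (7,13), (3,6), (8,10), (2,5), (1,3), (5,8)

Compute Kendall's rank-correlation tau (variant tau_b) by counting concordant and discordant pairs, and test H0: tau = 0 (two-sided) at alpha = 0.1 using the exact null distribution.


Step 1: Enumerate the 21 unordered pairs (i,j) with i<j and classify each by sign(x_j-x_i) * sign(y_j-y_i).
  (1,2):dx=-2,dy=-1->C; (1,3):dx=-6,dy=-8->C; (1,4):dx=-1,dy=-4->C; (1,5):dx=-7,dy=-9->C
  (1,6):dx=-8,dy=-11->C; (1,7):dx=-4,dy=-6->C; (2,3):dx=-4,dy=-7->C; (2,4):dx=+1,dy=-3->D
  (2,5):dx=-5,dy=-8->C; (2,6):dx=-6,dy=-10->C; (2,7):dx=-2,dy=-5->C; (3,4):dx=+5,dy=+4->C
  (3,5):dx=-1,dy=-1->C; (3,6):dx=-2,dy=-3->C; (3,7):dx=+2,dy=+2->C; (4,5):dx=-6,dy=-5->C
  (4,6):dx=-7,dy=-7->C; (4,7):dx=-3,dy=-2->C; (5,6):dx=-1,dy=-2->C; (5,7):dx=+3,dy=+3->C
  (6,7):dx=+4,dy=+5->C
Step 2: C = 20, D = 1, total pairs = 21.
Step 3: tau = (C - D)/(n(n-1)/2) = (20 - 1)/21 = 0.904762.
Step 4: Exact two-sided p-value (enumerate n! = 5040 permutations of y under H0): p = 0.002778.
Step 5: alpha = 0.1. reject H0.

tau_b = 0.9048 (C=20, D=1), p = 0.002778, reject H0.


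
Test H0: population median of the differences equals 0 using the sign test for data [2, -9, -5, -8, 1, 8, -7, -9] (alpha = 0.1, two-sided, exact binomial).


Step 1: Discard zero differences. Original n = 8; n_eff = number of nonzero differences = 8.
Nonzero differences (with sign): +2, -9, -5, -8, +1, +8, -7, -9
Step 2: Count signs: positive = 3, negative = 5.
Step 3: Under H0: P(positive) = 0.5, so the number of positives S ~ Bin(8, 0.5).
Step 4: Two-sided exact p-value = sum of Bin(8,0.5) probabilities at or below the observed probability = 0.726562.
Step 5: alpha = 0.1. fail to reject H0.

n_eff = 8, pos = 3, neg = 5, p = 0.726562, fail to reject H0.


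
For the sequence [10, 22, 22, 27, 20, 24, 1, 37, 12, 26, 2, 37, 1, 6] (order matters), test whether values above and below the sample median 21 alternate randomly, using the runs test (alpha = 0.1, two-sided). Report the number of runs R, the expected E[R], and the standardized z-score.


Step 1: Compute median = 21; label A = above, B = below.
Labels in order: BAAABABABABABB  (n_A = 7, n_B = 7)
Step 2: Count runs R = 11.
Step 3: Under H0 (random ordering), E[R] = 2*n_A*n_B/(n_A+n_B) + 1 = 2*7*7/14 + 1 = 8.0000.
        Var[R] = 2*n_A*n_B*(2*n_A*n_B - n_A - n_B) / ((n_A+n_B)^2 * (n_A+n_B-1)) = 8232/2548 = 3.2308.
        SD[R] = 1.7974.
Step 4: Continuity-corrected z = (R - 0.5 - E[R]) / SD[R] = (11 - 0.5 - 8.0000) / 1.7974 = 1.3909.
Step 5: Two-sided p-value via normal approximation = 2*(1 - Phi(|z|)) = 0.164264.
Step 6: alpha = 0.1. fail to reject H0.

R = 11, z = 1.3909, p = 0.164264, fail to reject H0.


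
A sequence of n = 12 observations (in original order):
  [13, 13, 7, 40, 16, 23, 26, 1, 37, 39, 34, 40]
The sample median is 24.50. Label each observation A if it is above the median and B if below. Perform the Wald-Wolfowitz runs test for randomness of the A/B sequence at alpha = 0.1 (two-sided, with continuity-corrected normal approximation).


Step 1: Compute median = 24.50; label A = above, B = below.
Labels in order: BBBABBABAAAA  (n_A = 6, n_B = 6)
Step 2: Count runs R = 6.
Step 3: Under H0 (random ordering), E[R] = 2*n_A*n_B/(n_A+n_B) + 1 = 2*6*6/12 + 1 = 7.0000.
        Var[R] = 2*n_A*n_B*(2*n_A*n_B - n_A - n_B) / ((n_A+n_B)^2 * (n_A+n_B-1)) = 4320/1584 = 2.7273.
        SD[R] = 1.6514.
Step 4: Continuity-corrected z = (R + 0.5 - E[R]) / SD[R] = (6 + 0.5 - 7.0000) / 1.6514 = -0.3028.
Step 5: Two-sided p-value via normal approximation = 2*(1 - Phi(|z|)) = 0.762069.
Step 6: alpha = 0.1. fail to reject H0.

R = 6, z = -0.3028, p = 0.762069, fail to reject H0.


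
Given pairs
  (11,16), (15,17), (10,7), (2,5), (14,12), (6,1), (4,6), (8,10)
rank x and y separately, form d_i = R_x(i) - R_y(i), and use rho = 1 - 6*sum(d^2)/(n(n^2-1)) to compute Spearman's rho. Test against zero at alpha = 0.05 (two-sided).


Step 1: Rank x and y separately (midranks; no ties here).
rank(x): 11->6, 15->8, 10->5, 2->1, 14->7, 6->3, 4->2, 8->4
rank(y): 16->7, 17->8, 7->4, 5->2, 12->6, 1->1, 6->3, 10->5
Step 2: d_i = R_x(i) - R_y(i); compute d_i^2.
  (6-7)^2=1, (8-8)^2=0, (5-4)^2=1, (1-2)^2=1, (7-6)^2=1, (3-1)^2=4, (2-3)^2=1, (4-5)^2=1
sum(d^2) = 10.
Step 3: rho = 1 - 6*10 / (8*(8^2 - 1)) = 1 - 60/504 = 0.880952.
Step 4: Under H0, t = rho * sqrt((n-2)/(1-rho^2)) = 4.5601 ~ t(6).
Step 5: Two-sided p-value from the t-distribution with 6 df = 0.003850.
Step 6: alpha = 0.05. reject H0.

rho = 0.8810, p = 0.003850, reject H0 at alpha = 0.05.


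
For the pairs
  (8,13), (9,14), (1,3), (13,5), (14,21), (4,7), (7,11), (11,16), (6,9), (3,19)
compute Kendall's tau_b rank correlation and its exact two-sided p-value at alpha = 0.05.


Step 1: Enumerate the 45 unordered pairs (i,j) with i<j and classify each by sign(x_j-x_i) * sign(y_j-y_i).
  (1,2):dx=+1,dy=+1->C; (1,3):dx=-7,dy=-10->C; (1,4):dx=+5,dy=-8->D; (1,5):dx=+6,dy=+8->C
  (1,6):dx=-4,dy=-6->C; (1,7):dx=-1,dy=-2->C; (1,8):dx=+3,dy=+3->C; (1,9):dx=-2,dy=-4->C
  (1,10):dx=-5,dy=+6->D; (2,3):dx=-8,dy=-11->C; (2,4):dx=+4,dy=-9->D; (2,5):dx=+5,dy=+7->C
  (2,6):dx=-5,dy=-7->C; (2,7):dx=-2,dy=-3->C; (2,8):dx=+2,dy=+2->C; (2,9):dx=-3,dy=-5->C
  (2,10):dx=-6,dy=+5->D; (3,4):dx=+12,dy=+2->C; (3,5):dx=+13,dy=+18->C; (3,6):dx=+3,dy=+4->C
  (3,7):dx=+6,dy=+8->C; (3,8):dx=+10,dy=+13->C; (3,9):dx=+5,dy=+6->C; (3,10):dx=+2,dy=+16->C
  (4,5):dx=+1,dy=+16->C; (4,6):dx=-9,dy=+2->D; (4,7):dx=-6,dy=+6->D; (4,8):dx=-2,dy=+11->D
  (4,9):dx=-7,dy=+4->D; (4,10):dx=-10,dy=+14->D; (5,6):dx=-10,dy=-14->C; (5,7):dx=-7,dy=-10->C
  (5,8):dx=-3,dy=-5->C; (5,9):dx=-8,dy=-12->C; (5,10):dx=-11,dy=-2->C; (6,7):dx=+3,dy=+4->C
  (6,8):dx=+7,dy=+9->C; (6,9):dx=+2,dy=+2->C; (6,10):dx=-1,dy=+12->D; (7,8):dx=+4,dy=+5->C
  (7,9):dx=-1,dy=-2->C; (7,10):dx=-4,dy=+8->D; (8,9):dx=-5,dy=-7->C; (8,10):dx=-8,dy=+3->D
  (9,10):dx=-3,dy=+10->D
Step 2: C = 32, D = 13, total pairs = 45.
Step 3: tau = (C - D)/(n(n-1)/2) = (32 - 13)/45 = 0.422222.
Step 4: Exact two-sided p-value (enumerate n! = 3628800 permutations of y under H0): p = 0.108313.
Step 5: alpha = 0.05. fail to reject H0.

tau_b = 0.4222 (C=32, D=13), p = 0.108313, fail to reject H0.


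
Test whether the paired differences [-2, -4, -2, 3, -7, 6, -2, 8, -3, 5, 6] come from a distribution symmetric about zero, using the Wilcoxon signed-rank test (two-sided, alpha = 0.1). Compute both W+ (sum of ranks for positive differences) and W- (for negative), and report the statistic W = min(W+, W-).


Step 1: Drop any zero differences (none here) and take |d_i|.
|d| = [2, 4, 2, 3, 7, 6, 2, 8, 3, 5, 6]
Step 2: Midrank |d_i| (ties get averaged ranks).
ranks: |2|->2, |4|->6, |2|->2, |3|->4.5, |7|->10, |6|->8.5, |2|->2, |8|->11, |3|->4.5, |5|->7, |6|->8.5
Step 3: Attach original signs; sum ranks with positive sign and with negative sign.
W+ = 4.5 + 8.5 + 11 + 7 + 8.5 = 39.5
W- = 2 + 6 + 2 + 10 + 2 + 4.5 = 26.5
(Check: W+ + W- = 66 should equal n(n+1)/2 = 66.)
Step 4: Test statistic W = min(W+, W-) = 26.5.
Step 5: Ties in |d|, so use the tie-corrected normal approximation.
        E[W] = n(n+1)/4 = 11*12/4 = 33.
        Tie groups: |d|=2 (t=3), |d|=3 (t=2), |d|=6 (t=2); sum(t^3 - t) = 36.
        Var[W] = n(n+1)(2n+1)/24 - sum(t^3-t)/48 = 3036/24 - 36/48 = 125.75.
        z = (W - E[W]) / sqrt(Var[W]) = (26.5 - 33) / 11.2138 = -0.5796.
        Two-sided p = 2*Phi(z) = 0.562157.
Step 6: alpha = 0.1. fail to reject H0.

W+ = 39.5, W- = 26.5, W = min = 26.5, p = 0.562157, fail to reject H0.


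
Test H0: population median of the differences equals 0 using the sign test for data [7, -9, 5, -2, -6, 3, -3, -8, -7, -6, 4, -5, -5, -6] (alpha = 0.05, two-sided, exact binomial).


Step 1: Discard zero differences. Original n = 14; n_eff = number of nonzero differences = 14.
Nonzero differences (with sign): +7, -9, +5, -2, -6, +3, -3, -8, -7, -6, +4, -5, -5, -6
Step 2: Count signs: positive = 4, negative = 10.
Step 3: Under H0: P(positive) = 0.5, so the number of positives S ~ Bin(14, 0.5).
Step 4: Two-sided exact p-value = sum of Bin(14,0.5) probabilities at or below the observed probability = 0.179565.
Step 5: alpha = 0.05. fail to reject H0.

n_eff = 14, pos = 4, neg = 10, p = 0.179565, fail to reject H0.


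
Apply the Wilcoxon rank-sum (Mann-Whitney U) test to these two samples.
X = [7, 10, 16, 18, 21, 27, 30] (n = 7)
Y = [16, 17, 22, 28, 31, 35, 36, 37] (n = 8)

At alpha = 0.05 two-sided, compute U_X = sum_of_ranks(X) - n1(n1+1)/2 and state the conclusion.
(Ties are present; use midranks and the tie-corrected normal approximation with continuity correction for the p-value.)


Step 1: Combine and sort all 15 observations; assign midranks.
sorted (value, group): (7,X), (10,X), (16,X), (16,Y), (17,Y), (18,X), (21,X), (22,Y), (27,X), (28,Y), (30,X), (31,Y), (35,Y), (36,Y), (37,Y)
ranks: 7->1, 10->2, 16->3.5, 16->3.5, 17->5, 18->6, 21->7, 22->8, 27->9, 28->10, 30->11, 31->12, 35->13, 36->14, 37->15
Step 2: Rank sum for X: R1 = 1 + 2 + 3.5 + 6 + 7 + 9 + 11 = 39.5.
Step 3: U_X = R1 - n1(n1+1)/2 = 39.5 - 7*8/2 = 39.5 - 28 = 11.5.
       U_Y = n1*n2 - U_X = 56 - 11.5 = 44.5.
Step 4: Ties are present, so use the tie-corrected normal approximation (with continuity correction) for the p-value.
Step 5: p-value = 0.063840; compare to alpha = 0.05. fail to reject H0.

U_X = 11.5, p = 0.063840, fail to reject H0 at alpha = 0.05.


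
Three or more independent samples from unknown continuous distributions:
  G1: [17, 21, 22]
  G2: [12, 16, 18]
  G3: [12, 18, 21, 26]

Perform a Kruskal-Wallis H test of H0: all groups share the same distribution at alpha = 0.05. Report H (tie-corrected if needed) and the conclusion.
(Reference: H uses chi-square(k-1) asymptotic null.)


Step 1: Combine all N = 10 observations and assign midranks.
sorted (value, group, rank): (12,G2,1.5), (12,G3,1.5), (16,G2,3), (17,G1,4), (18,G2,5.5), (18,G3,5.5), (21,G1,7.5), (21,G3,7.5), (22,G1,9), (26,G3,10)
Step 2: Sum ranks within each group.
R_1 = 20.5 (n_1 = 3)
R_2 = 10 (n_2 = 3)
R_3 = 24.5 (n_3 = 4)
Step 3: H = 12/(N(N+1)) * sum(R_i^2/n_i) - 3(N+1)
     = 12/(10*11) * (20.5^2/3 + 10^2/3 + 24.5^2/4) - 3*11
     = 0.109091 * 323.479 - 33
     = 2.288636.
Step 4: Ties present; correction factor C = 1 - 18/(10^3 - 10) = 0.981818. Corrected H = 2.288636 / 0.981818 = 2.331019.
Step 5: Under H0, H ~ chi^2(2); p-value = 0.311764.
Step 6: alpha = 0.05. fail to reject H0.

H = 2.3310, df = 2, p = 0.311764, fail to reject H0.


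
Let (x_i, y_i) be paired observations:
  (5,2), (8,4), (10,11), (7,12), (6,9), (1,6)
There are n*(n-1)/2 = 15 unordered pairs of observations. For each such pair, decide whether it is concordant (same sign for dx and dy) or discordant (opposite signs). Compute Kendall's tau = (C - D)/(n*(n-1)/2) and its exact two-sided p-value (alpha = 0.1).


Step 1: Enumerate the 15 unordered pairs (i,j) with i<j and classify each by sign(x_j-x_i) * sign(y_j-y_i).
  (1,2):dx=+3,dy=+2->C; (1,3):dx=+5,dy=+9->C; (1,4):dx=+2,dy=+10->C; (1,5):dx=+1,dy=+7->C
  (1,6):dx=-4,dy=+4->D; (2,3):dx=+2,dy=+7->C; (2,4):dx=-1,dy=+8->D; (2,5):dx=-2,dy=+5->D
  (2,6):dx=-7,dy=+2->D; (3,4):dx=-3,dy=+1->D; (3,5):dx=-4,dy=-2->C; (3,6):dx=-9,dy=-5->C
  (4,5):dx=-1,dy=-3->C; (4,6):dx=-6,dy=-6->C; (5,6):dx=-5,dy=-3->C
Step 2: C = 10, D = 5, total pairs = 15.
Step 3: tau = (C - D)/(n(n-1)/2) = (10 - 5)/15 = 0.333333.
Step 4: Exact two-sided p-value (enumerate n! = 720 permutations of y under H0): p = 0.469444.
Step 5: alpha = 0.1. fail to reject H0.

tau_b = 0.3333 (C=10, D=5), p = 0.469444, fail to reject H0.


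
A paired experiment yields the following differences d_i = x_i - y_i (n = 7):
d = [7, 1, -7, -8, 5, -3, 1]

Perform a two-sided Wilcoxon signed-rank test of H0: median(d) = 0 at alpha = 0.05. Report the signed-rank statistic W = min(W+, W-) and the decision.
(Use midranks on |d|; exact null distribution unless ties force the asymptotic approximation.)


Step 1: Drop any zero differences (none here) and take |d_i|.
|d| = [7, 1, 7, 8, 5, 3, 1]
Step 2: Midrank |d_i| (ties get averaged ranks).
ranks: |7|->5.5, |1|->1.5, |7|->5.5, |8|->7, |5|->4, |3|->3, |1|->1.5
Step 3: Attach original signs; sum ranks with positive sign and with negative sign.
W+ = 5.5 + 1.5 + 4 + 1.5 = 12.5
W- = 5.5 + 7 + 3 = 15.5
(Check: W+ + W- = 28 should equal n(n+1)/2 = 28.)
Step 4: Test statistic W = min(W+, W-) = 12.5.
Step 5: Ties in |d|, so use the tie-corrected normal approximation.
        E[W] = n(n+1)/4 = 7*8/4 = 14.
        Tie groups: |d|=1 (t=2), |d|=7 (t=2); sum(t^3 - t) = 12.
        Var[W] = n(n+1)(2n+1)/24 - sum(t^3-t)/48 = 840/24 - 12/48 = 34.75.
        z = (W - E[W]) / sqrt(Var[W]) = (12.5 - 14) / 5.8949 = -0.2545.
        Two-sided p = 2*Phi(z) = 0.799143.
Step 6: alpha = 0.05. fail to reject H0.

W+ = 12.5, W- = 15.5, W = min = 12.5, p = 0.799143, fail to reject H0.


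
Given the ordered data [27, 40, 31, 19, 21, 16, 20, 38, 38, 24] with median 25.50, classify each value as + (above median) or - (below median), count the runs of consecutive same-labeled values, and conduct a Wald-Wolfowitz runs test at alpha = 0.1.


Step 1: Compute median = 25.50; label A = above, B = below.
Labels in order: AAABBBBAAB  (n_A = 5, n_B = 5)
Step 2: Count runs R = 4.
Step 3: Under H0 (random ordering), E[R] = 2*n_A*n_B/(n_A+n_B) + 1 = 2*5*5/10 + 1 = 6.0000.
        Var[R] = 2*n_A*n_B*(2*n_A*n_B - n_A - n_B) / ((n_A+n_B)^2 * (n_A+n_B-1)) = 2000/900 = 2.2222.
        SD[R] = 1.4907.
Step 4: Continuity-corrected z = (R + 0.5 - E[R]) / SD[R] = (4 + 0.5 - 6.0000) / 1.4907 = -1.0062.
Step 5: Two-sided p-value via normal approximation = 2*(1 - Phi(|z|)) = 0.314305.
Step 6: alpha = 0.1. fail to reject H0.

R = 4, z = -1.0062, p = 0.314305, fail to reject H0.


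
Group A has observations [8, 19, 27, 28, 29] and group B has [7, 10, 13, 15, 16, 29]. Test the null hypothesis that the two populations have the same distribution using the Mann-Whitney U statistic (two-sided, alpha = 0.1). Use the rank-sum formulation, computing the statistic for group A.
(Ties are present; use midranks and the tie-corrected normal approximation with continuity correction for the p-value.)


Step 1: Combine and sort all 11 observations; assign midranks.
sorted (value, group): (7,Y), (8,X), (10,Y), (13,Y), (15,Y), (16,Y), (19,X), (27,X), (28,X), (29,X), (29,Y)
ranks: 7->1, 8->2, 10->3, 13->4, 15->5, 16->6, 19->7, 27->8, 28->9, 29->10.5, 29->10.5
Step 2: Rank sum for X: R1 = 2 + 7 + 8 + 9 + 10.5 = 36.5.
Step 3: U_X = R1 - n1(n1+1)/2 = 36.5 - 5*6/2 = 36.5 - 15 = 21.5.
       U_Y = n1*n2 - U_X = 30 - 21.5 = 8.5.
Step 4: Ties are present, so use the tie-corrected normal approximation (with continuity correction) for the p-value.
Step 5: p-value = 0.272229; compare to alpha = 0.1. fail to reject H0.

U_X = 21.5, p = 0.272229, fail to reject H0 at alpha = 0.1.


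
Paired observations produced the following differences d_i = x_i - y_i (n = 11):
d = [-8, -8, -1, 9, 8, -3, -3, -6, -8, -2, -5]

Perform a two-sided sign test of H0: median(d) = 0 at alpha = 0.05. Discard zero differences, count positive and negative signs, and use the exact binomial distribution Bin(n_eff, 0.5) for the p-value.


Step 1: Discard zero differences. Original n = 11; n_eff = number of nonzero differences = 11.
Nonzero differences (with sign): -8, -8, -1, +9, +8, -3, -3, -6, -8, -2, -5
Step 2: Count signs: positive = 2, negative = 9.
Step 3: Under H0: P(positive) = 0.5, so the number of positives S ~ Bin(11, 0.5).
Step 4: Two-sided exact p-value = sum of Bin(11,0.5) probabilities at or below the observed probability = 0.065430.
Step 5: alpha = 0.05. fail to reject H0.

n_eff = 11, pos = 2, neg = 9, p = 0.065430, fail to reject H0.


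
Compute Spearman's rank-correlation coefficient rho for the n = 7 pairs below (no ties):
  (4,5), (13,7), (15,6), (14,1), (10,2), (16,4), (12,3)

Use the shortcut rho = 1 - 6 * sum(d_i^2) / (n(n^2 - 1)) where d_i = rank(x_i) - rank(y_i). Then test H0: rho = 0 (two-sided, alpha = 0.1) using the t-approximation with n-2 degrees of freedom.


Step 1: Rank x and y separately (midranks; no ties here).
rank(x): 4->1, 13->4, 15->6, 14->5, 10->2, 16->7, 12->3
rank(y): 5->5, 7->7, 6->6, 1->1, 2->2, 4->4, 3->3
Step 2: d_i = R_x(i) - R_y(i); compute d_i^2.
  (1-5)^2=16, (4-7)^2=9, (6-6)^2=0, (5-1)^2=16, (2-2)^2=0, (7-4)^2=9, (3-3)^2=0
sum(d^2) = 50.
Step 3: rho = 1 - 6*50 / (7*(7^2 - 1)) = 1 - 300/336 = 0.107143.
Step 4: Under H0, t = rho * sqrt((n-2)/(1-rho^2)) = 0.2410 ~ t(5).
Step 5: Two-sided p-value from the t-distribution with 5 df = 0.819151.
Step 6: alpha = 0.1. fail to reject H0.

rho = 0.1071, p = 0.819151, fail to reject H0 at alpha = 0.1.


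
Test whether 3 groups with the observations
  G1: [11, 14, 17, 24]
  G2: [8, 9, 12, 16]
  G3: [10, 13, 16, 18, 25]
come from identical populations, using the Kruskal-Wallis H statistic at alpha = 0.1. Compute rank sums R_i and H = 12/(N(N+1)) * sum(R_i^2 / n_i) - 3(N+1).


Step 1: Combine all N = 13 observations and assign midranks.
sorted (value, group, rank): (8,G2,1), (9,G2,2), (10,G3,3), (11,G1,4), (12,G2,5), (13,G3,6), (14,G1,7), (16,G2,8.5), (16,G3,8.5), (17,G1,10), (18,G3,11), (24,G1,12), (25,G3,13)
Step 2: Sum ranks within each group.
R_1 = 33 (n_1 = 4)
R_2 = 16.5 (n_2 = 4)
R_3 = 41.5 (n_3 = 5)
Step 3: H = 12/(N(N+1)) * sum(R_i^2/n_i) - 3(N+1)
     = 12/(13*14) * (33^2/4 + 16.5^2/4 + 41.5^2/5) - 3*14
     = 0.065934 * 684.763 - 42
     = 3.149176.
Step 4: Ties present; correction factor C = 1 - 6/(13^3 - 13) = 0.997253. Corrected H = 3.149176 / 0.997253 = 3.157851.
Step 5: Under H0, H ~ chi^2(2); p-value = 0.206197.
Step 6: alpha = 0.1. fail to reject H0.

H = 3.1579, df = 2, p = 0.206197, fail to reject H0.


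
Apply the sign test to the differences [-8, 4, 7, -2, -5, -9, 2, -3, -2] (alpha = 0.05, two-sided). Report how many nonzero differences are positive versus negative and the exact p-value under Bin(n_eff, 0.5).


Step 1: Discard zero differences. Original n = 9; n_eff = number of nonzero differences = 9.
Nonzero differences (with sign): -8, +4, +7, -2, -5, -9, +2, -3, -2
Step 2: Count signs: positive = 3, negative = 6.
Step 3: Under H0: P(positive) = 0.5, so the number of positives S ~ Bin(9, 0.5).
Step 4: Two-sided exact p-value = sum of Bin(9,0.5) probabilities at or below the observed probability = 0.507812.
Step 5: alpha = 0.05. fail to reject H0.

n_eff = 9, pos = 3, neg = 6, p = 0.507812, fail to reject H0.


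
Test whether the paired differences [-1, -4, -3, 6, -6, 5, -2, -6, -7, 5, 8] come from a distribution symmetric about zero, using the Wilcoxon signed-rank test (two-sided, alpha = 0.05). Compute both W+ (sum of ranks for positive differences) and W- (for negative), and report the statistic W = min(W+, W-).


Step 1: Drop any zero differences (none here) and take |d_i|.
|d| = [1, 4, 3, 6, 6, 5, 2, 6, 7, 5, 8]
Step 2: Midrank |d_i| (ties get averaged ranks).
ranks: |1|->1, |4|->4, |3|->3, |6|->8, |6|->8, |5|->5.5, |2|->2, |6|->8, |7|->10, |5|->5.5, |8|->11
Step 3: Attach original signs; sum ranks with positive sign and with negative sign.
W+ = 8 + 5.5 + 5.5 + 11 = 30
W- = 1 + 4 + 3 + 8 + 2 + 8 + 10 = 36
(Check: W+ + W- = 66 should equal n(n+1)/2 = 66.)
Step 4: Test statistic W = min(W+, W-) = 30.
Step 5: Ties in |d|, so use the tie-corrected normal approximation.
        E[W] = n(n+1)/4 = 11*12/4 = 33.
        Tie groups: |d|=5 (t=2), |d|=6 (t=3); sum(t^3 - t) = 30.
        Var[W] = n(n+1)(2n+1)/24 - sum(t^3-t)/48 = 3036/24 - 30/48 = 125.875.
        z = (W - E[W]) / sqrt(Var[W]) = (30 - 33) / 11.2194 = -0.2674.
        Two-sided p = 2*Phi(z) = 0.789166.
Step 6: alpha = 0.05. fail to reject H0.

W+ = 30, W- = 36, W = min = 30, p = 0.789166, fail to reject H0.


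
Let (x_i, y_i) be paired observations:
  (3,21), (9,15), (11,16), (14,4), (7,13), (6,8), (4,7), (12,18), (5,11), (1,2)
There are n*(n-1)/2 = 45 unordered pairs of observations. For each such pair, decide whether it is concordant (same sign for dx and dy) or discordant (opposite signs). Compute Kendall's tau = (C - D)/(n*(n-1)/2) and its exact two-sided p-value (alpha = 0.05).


Step 1: Enumerate the 45 unordered pairs (i,j) with i<j and classify each by sign(x_j-x_i) * sign(y_j-y_i).
  (1,2):dx=+6,dy=-6->D; (1,3):dx=+8,dy=-5->D; (1,4):dx=+11,dy=-17->D; (1,5):dx=+4,dy=-8->D
  (1,6):dx=+3,dy=-13->D; (1,7):dx=+1,dy=-14->D; (1,8):dx=+9,dy=-3->D; (1,9):dx=+2,dy=-10->D
  (1,10):dx=-2,dy=-19->C; (2,3):dx=+2,dy=+1->C; (2,4):dx=+5,dy=-11->D; (2,5):dx=-2,dy=-2->C
  (2,6):dx=-3,dy=-7->C; (2,7):dx=-5,dy=-8->C; (2,8):dx=+3,dy=+3->C; (2,9):dx=-4,dy=-4->C
  (2,10):dx=-8,dy=-13->C; (3,4):dx=+3,dy=-12->D; (3,5):dx=-4,dy=-3->C; (3,6):dx=-5,dy=-8->C
  (3,7):dx=-7,dy=-9->C; (3,8):dx=+1,dy=+2->C; (3,9):dx=-6,dy=-5->C; (3,10):dx=-10,dy=-14->C
  (4,5):dx=-7,dy=+9->D; (4,6):dx=-8,dy=+4->D; (4,7):dx=-10,dy=+3->D; (4,8):dx=-2,dy=+14->D
  (4,9):dx=-9,dy=+7->D; (4,10):dx=-13,dy=-2->C; (5,6):dx=-1,dy=-5->C; (5,7):dx=-3,dy=-6->C
  (5,8):dx=+5,dy=+5->C; (5,9):dx=-2,dy=-2->C; (5,10):dx=-6,dy=-11->C; (6,7):dx=-2,dy=-1->C
  (6,8):dx=+6,dy=+10->C; (6,9):dx=-1,dy=+3->D; (6,10):dx=-5,dy=-6->C; (7,8):dx=+8,dy=+11->C
  (7,9):dx=+1,dy=+4->C; (7,10):dx=-3,dy=-5->C; (8,9):dx=-7,dy=-7->C; (8,10):dx=-11,dy=-16->C
  (9,10):dx=-4,dy=-9->C
Step 2: C = 29, D = 16, total pairs = 45.
Step 3: tau = (C - D)/(n(n-1)/2) = (29 - 16)/45 = 0.288889.
Step 4: Exact two-sided p-value (enumerate n! = 3628800 permutations of y under H0): p = 0.291248.
Step 5: alpha = 0.05. fail to reject H0.

tau_b = 0.2889 (C=29, D=16), p = 0.291248, fail to reject H0.
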